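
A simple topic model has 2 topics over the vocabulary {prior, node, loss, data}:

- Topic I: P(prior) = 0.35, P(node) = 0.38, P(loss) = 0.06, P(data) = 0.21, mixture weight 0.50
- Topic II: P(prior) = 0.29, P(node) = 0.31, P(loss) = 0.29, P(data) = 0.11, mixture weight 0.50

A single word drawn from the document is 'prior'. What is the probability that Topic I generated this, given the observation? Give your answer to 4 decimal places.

0.5469

By Bayes' theorem, P(k | x) = w_k f_k(x) / Σ_j w_j f_j(x).
Categorical probabilities:
  p_I = P(prior | comp) = 0.35
  p_II = P(prior | comp) = 0.29
Prior × likelihood for each component:
  w_I·p_I = 0.50 × 0.35 = 0.175
  w_II·p_II = 0.50 × 0.29 = 0.145
Evidence: 0.175 + 0.145 = 0.32
P(Topic I | x) = 0.175 / 0.32 ≈ 0.5469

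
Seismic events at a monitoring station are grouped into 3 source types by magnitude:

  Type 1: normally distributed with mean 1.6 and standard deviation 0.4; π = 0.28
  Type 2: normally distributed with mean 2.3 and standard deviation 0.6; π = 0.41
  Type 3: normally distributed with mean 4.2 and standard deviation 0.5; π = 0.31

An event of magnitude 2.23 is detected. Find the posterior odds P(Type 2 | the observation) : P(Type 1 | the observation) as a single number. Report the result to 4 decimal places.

Only the two components matter; the odds are (π_i f_i(x)) / (π_j f_j(x)).
Component likelihoods at x = 2.23:
  f_1 = 0.288529
  f_2 = 0.660394
  f_3 = 0.000339651
Odds = (0.41/0.28) × (0.660394/0.288529) = 1.46429 × 2.28883 ≈ 3.3515

3.3515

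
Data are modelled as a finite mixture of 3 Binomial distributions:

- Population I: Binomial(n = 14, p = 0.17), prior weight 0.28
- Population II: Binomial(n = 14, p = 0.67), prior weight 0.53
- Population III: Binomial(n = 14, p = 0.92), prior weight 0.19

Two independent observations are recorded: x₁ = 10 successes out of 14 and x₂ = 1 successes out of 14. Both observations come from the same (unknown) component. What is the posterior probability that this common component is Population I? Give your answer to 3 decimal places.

0.489

By Bayes' theorem, P(k | x) = P(Z=k) f_k(x) / Σ_j P(Z=j) f_j(x).
Since both observations come from the same component, the likelihood for component k is f_k(x₁)·f_k(x₂).
  f_I = [9.57714e-06] × [0.211151] = 2.02222e-06
  f_II = [0.21639] × [5.16279e-06] = 1.11718e-06
  f_III = [0.0178103] × [7.08085e-14] = 1.26112e-15
Weight by the priors:
  P(Z=I)·f_I = 0.28 × 2.02222e-06 = 5.66221e-07
  P(Z=II)·f_II = 0.53 × 1.11718e-06 = 5.92104e-07
  P(Z=III)·f_III = 0.19 × 1.26112e-15 = 2.39614e-16
Evidence: 5.66221e-07 + 5.92104e-07 + 2.39614e-16 = 1.15832e-06
So the posterior for Population I is 5.66221e-07 / 1.15832e-06 ≈ 0.489.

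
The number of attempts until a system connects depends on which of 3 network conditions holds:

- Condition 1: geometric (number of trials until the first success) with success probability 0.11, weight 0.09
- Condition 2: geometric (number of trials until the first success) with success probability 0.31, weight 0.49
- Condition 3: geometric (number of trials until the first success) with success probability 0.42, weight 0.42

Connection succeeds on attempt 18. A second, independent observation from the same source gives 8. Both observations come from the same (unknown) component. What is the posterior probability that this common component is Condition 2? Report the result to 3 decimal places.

0.088

The responsibility of component k is π_k f_k(x) divided by Σ_j π_j f_j(x).
Since both observations come from the same component, the likelihood for component k is f_k(x₁)·f_k(x₂).
  L_1 = [0.0151713] × [0.0486545] = 0.000738152
  L_2 = [0.000564672] × [0.0230837] = 1.30347e-05
  L_3 = [3.99508e-05] × [0.00927353] = 3.70485e-07
Weight by the priors:
  π_1·L_1 = 0.09 × 0.000738152 = 6.64336e-05
  π_2·L_2 = 0.49 × 1.30347e-05 = 6.38701e-06
  π_3·L_3 = 0.42 × 3.70485e-07 = 1.55604e-07
Sum: 6.64336e-05 + 6.38701e-06 + 1.55604e-07 = 7.29763e-05
P(Condition 2 | x₁,x₂) = 6.38701e-06 / 7.29763e-05 ≈ 0.088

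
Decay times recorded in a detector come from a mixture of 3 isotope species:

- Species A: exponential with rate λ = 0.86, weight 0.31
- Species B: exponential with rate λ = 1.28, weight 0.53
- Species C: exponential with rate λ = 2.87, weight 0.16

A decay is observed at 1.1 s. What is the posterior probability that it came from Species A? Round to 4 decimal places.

The responsibility of component k is π_k f_k(x) divided by Σ_j π_j f_j(x).
Component likelihoods at x = 1.1 s:
  p_A = 0.33393
  p_B = 0.313129
  p_C = 0.122128
Multiply by the mixture weights:
  π_A·p_A = 0.31 × 0.33393 = 0.103518
  π_B·p_B = 0.53 × 0.313129 = 0.165958
  π_C·p_C = 0.16 × 0.122128 = 0.0195404
Denominator: 0.103518 + 0.165958 + 0.0195404 = 0.289017
P(Species A | data) ≈ 0.3582

0.3582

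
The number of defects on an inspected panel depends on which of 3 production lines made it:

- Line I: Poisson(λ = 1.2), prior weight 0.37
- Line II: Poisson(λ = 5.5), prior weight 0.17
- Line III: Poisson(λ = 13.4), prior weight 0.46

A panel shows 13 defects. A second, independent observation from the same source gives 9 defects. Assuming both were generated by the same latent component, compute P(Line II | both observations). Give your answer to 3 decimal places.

The responsibility of component k is P(Z=k) f_k(x) divided by Σ_j P(Z=j) f_j(x).
Since both observations come from the same component, the likelihood for component k is f_k(x₁)·f_k(x₂).
  f_I = [5.17514e-10] × [4.28267e-06] = 2.21634e-15
  f_II = [0.00276576] × [0.0518659] = 0.000143449
  f_III = [0.109279] × [0.0581613] = 0.0063558
Weight by the priors:
  P(Z=I)·f_I = 0.37 × 2.21634e-15 = 8.20048e-16
  P(Z=II)·f_II = 0.17 × 0.000143449 = 2.43863e-05
  P(Z=III)·f_III = 0.46 × 0.0063558 = 0.00292367
Denominator: 8.20048e-16 + 2.43863e-05 + 0.00292367 = 0.00294805
P(Line II | x₁,x₂) = 2.43863e-05 / 0.00294805 ≈ 0.008

0.008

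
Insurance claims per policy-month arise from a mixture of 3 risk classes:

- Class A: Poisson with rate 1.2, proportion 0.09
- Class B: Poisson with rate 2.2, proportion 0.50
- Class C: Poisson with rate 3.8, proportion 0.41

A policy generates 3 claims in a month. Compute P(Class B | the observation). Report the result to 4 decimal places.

0.5174

The responsibility of component k is P(Z=k) f_k(x) divided by Σ_j P(Z=j) f_j(x).
Poisson probabilities:
  f_A = e^(−1.2)·1.2^3/3! = 0.0867439
  f_B = e^(−2.2)·2.2^3/3! = 0.196639
  f_C = e^(−3.8)·3.8^3/3! = 0.204588
Weight by the priors:
  P(Z=A)·f_A = 0.09 × 0.0867439 = 0.00780695
  P(Z=B)·f_B = 0.50 × 0.196639 = 0.0983193
  P(Z=C)·f_C = 0.41 × 0.204588 = 0.0838811
Marginal: 0.00780695 + 0.0983193 + 0.0838811 = 0.190007
P(Class B | 3 claims) = 0.0983193 / 0.190007 ≈ 0.5174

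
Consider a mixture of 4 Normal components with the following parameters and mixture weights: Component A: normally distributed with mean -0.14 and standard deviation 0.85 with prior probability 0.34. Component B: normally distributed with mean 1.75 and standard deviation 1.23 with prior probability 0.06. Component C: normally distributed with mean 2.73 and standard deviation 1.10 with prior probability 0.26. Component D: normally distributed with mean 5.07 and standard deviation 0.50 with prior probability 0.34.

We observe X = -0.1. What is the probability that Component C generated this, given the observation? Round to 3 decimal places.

Apply Bayes' rule: the posterior for each component is proportional to its prior times its likelihood at x.
Normal densities:
  p_A = 0.468824
  p_B = 0.104658
  p_C = 0.0132506
  p_D = 4.84744e-24
Prior × likelihood for each component:
  π_A·p_A = 0.34 × 0.468824 = 0.1594
  π_B·p_B = 0.06 × 0.104658 = 0.00627947
  π_C·p_C = 0.26 × 0.0132506 = 0.00344516
  π_D·p_D = 0.34 × 4.84744e-24 = 1.64813e-24
Denominator: 0.1594 + 0.00627947 + 0.00344516 + 1.64813e-24 = 0.169125
P(Component C | -0.1) = 0.00344516 / 0.169125 ≈ 0.020

0.020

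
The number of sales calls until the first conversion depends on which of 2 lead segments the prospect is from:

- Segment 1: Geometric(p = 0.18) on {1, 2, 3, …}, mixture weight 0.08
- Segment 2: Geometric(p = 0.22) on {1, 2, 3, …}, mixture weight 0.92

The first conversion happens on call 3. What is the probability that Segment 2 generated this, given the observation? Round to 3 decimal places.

0.927

Posterior ∝ prior × likelihood, so P(k | x) ∝ w_k f_k(x); normalise over all components.
Component likelihoods at x = 3:
  p_1 = 0.121032
  p_2 = 0.133848
Multiply by the mixture weights:
  w_1·p_1 = 0.08 × 0.121032 = 0.00968256
  w_2·p_2 = 0.92 × 0.133848 = 0.12314
Sum: 0.00968256 + 0.12314 = 0.132823
So the posterior for Segment 2 is 0.12314 / 0.132823 ≈ 0.927.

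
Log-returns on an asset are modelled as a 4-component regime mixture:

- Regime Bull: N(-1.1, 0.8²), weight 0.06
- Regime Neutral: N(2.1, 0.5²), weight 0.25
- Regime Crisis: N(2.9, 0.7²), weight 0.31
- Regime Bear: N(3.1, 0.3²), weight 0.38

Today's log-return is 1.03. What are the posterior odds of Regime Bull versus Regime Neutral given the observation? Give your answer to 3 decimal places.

The posterior odds equal the prior odds times the likelihood ratio: (π_i/π_j)·(f_i(x)/f_j(x)).
Evaluate each component's likelihood at the observed value:
  p_Bull = 0.014404
  p_Neutral = 0.0808151
  p_Crisis = 0.0160744
  p_Bear = 6.10111e-11
Posterior odds = (π_Bull·p_Bull) / (π_Neutral·p_Neutral) = (0.06·0.014404) / (0.25·0.0808151) = 0.000864241 / 0.0202038 ≈ 0.043

0.043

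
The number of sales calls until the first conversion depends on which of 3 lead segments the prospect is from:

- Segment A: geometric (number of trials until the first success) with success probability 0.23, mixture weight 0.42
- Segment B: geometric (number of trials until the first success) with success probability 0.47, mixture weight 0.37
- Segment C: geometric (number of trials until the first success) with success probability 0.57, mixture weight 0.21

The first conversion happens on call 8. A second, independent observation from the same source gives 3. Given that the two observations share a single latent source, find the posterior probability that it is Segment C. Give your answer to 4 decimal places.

The responsibility of component k is π_k f_k(x) divided by Σ_j π_j f_j(x).
Since both observations come from the same component, the likelihood for component k is f_k(x₁)·f_k(x₂).
  f_A = [0.0369116] × [0.136367] = 0.00503352
  f_B = [0.00552114] × [0.132023] = 0.000728918
  f_C = [0.00154937] × [0.105393] = 0.000163292
Unnormalised posteriors:
  π_A·f_A = 0.42 × 0.00503352 = 0.00211408
  π_B·f_B = 0.37 × 0.000728918 = 0.0002697
  π_C·f_C = 0.21 × 0.000163292 = 3.42914e-05
Normaliser: 0.00211408 + 0.0002697 + 3.42914e-05 = 0.00241807
P(Segment C | x₁,x₂) ≈ 0.0142

0.0142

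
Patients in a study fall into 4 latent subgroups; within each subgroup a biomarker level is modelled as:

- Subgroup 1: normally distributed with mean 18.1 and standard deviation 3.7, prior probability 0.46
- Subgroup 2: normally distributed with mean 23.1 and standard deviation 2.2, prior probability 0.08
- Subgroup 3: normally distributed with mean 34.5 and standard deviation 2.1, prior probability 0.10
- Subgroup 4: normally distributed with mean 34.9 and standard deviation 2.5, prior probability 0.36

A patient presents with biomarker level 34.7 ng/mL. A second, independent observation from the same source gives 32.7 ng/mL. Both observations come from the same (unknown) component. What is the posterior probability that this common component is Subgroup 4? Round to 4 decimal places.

0.7138

The responsibility of component k is π_k f_k(x) divided by Σ_j π_j f_j(x).
Since both observations come from the same component, the likelihood for component k is f_k(x₁)·f_k(x₂).
  L_1 = [(1/(3.7·√(2π)))·exp(−(34.7−18.1)²/(2·3.7²)) = 0.107822·exp(-10.06428) = 4.59036e-06] × [4.48352e-05] = 2.0581e-10
  L_2 = [(1/(2.2·√(2π)))·exp(−(34.7−23.1)²/(2·2.2²)) = 0.181337·exp(-13.90083) = 1.66508e-07] × [1.32959e-05] = 2.21387e-12
  L_3 = [(1/(2.1·√(2π)))·exp(−(34.7−34.5)²/(2·2.1²)) = 0.189973·exp(-0.00454) = 0.189113] × [0.131569] = 0.0248814
  L_4 = [(1/(2.5·√(2π)))·exp(−(34.7−34.9)²/(2·2.5²)) = 0.159577·exp(-0.00320) = 0.159067] × [0.108346] = 0.0172342
Unnormalised posteriors:
  π_1·L_1 = 0.46 × 2.0581e-10 = 9.46726e-11
  π_2·L_2 = 0.08 × 2.21387e-12 = 1.7711e-13
  π_3·L_3 = 0.10 × 0.0248814 = 0.00248814
  π_4·L_4 = 0.36 × 0.0172342 = 0.00620432
Denominator: 9.46726e-11 + 1.7711e-13 + 0.00248814 + 0.00620432 = 0.00869246
P(Subgroup 4 | x₁, x₂) = 0.00620432 / 0.00869246 ≈ 0.7138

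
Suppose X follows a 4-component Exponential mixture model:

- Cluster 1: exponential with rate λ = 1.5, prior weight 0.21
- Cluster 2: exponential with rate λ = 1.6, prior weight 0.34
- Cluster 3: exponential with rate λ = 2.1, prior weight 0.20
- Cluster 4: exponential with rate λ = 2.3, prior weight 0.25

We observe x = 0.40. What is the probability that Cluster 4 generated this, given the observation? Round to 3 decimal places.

P(component k | x) = P(Z=k)·f_k(x) / marginal(x), where marginal(x) = Σ_j P(Z=j)·f_j(x).
Component likelihoods at x = 0.40:
  f_1 = 1.5·e^(−1.5·0.40) = 1.5·e^(−0.6000) = 0.823217
  f_2 = 1.6·e^(−1.6·0.40) = 1.6·e^(−0.6400) = 0.843668
  f_3 = 2.1·e^(−2.1·0.40) = 2.1·e^(−0.8400) = 0.906592
  f_4 = 2.3·e^(−2.3·0.40) = 2.3·e^(−0.9200) = 0.916594
Unnormalised posteriors:
  P(Z=1)·f_1 = 0.21 × 0.823217 = 0.172876
  P(Z=2)·f_2 = 0.34 × 0.843668 = 0.286847
  P(Z=3)·f_3 = 0.20 × 0.906592 = 0.181318
  P(Z=4)·f_4 = 0.25 × 0.916594 = 0.229148
Normaliser: 0.172876 + 0.286847 + 0.181318 + 0.229148 = 0.87019
P(Cluster 4 | data) = 0.229148 / 0.87019 ≈ 0.263

0.263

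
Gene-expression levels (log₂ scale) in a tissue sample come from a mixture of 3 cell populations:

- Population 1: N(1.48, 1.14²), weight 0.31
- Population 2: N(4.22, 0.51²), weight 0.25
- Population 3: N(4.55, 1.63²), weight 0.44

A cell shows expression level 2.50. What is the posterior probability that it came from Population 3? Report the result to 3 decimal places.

0.400

Apply Bayes' rule: the posterior for each component is proportional to its prior times its likelihood at x.
Evaluate each component's likelihood at the observed value:
  f_1 = 0.234513
  f_2 = 0.00265148
  f_3 = 0.110982
Weight by the priors:
  π_1·f_1 = 0.31 × 0.234513 = 0.0726991
  π_2·f_2 = 0.25 × 0.00265148 = 0.00066287
  π_3·f_3 = 0.44 × 0.110982 = 0.0488322
Sum: 0.0726991 + 0.00066287 + 0.0488322 = 0.122194
Responsibility of Population 3: 0.0488322 / 0.122194 ≈ 0.400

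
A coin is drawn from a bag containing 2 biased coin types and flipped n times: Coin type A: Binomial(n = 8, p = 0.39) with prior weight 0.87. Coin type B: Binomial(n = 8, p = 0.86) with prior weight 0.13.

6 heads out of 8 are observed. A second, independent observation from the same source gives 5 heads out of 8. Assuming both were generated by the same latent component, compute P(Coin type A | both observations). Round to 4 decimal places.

0.6368

By Bayes' theorem, P(k | x) = w_k f_k(x) / Σ_j w_j f_j(x).
Since both observations come from the same component, the likelihood for component k is f_k(x₁)·f_k(x₂).
  p_A = [C(8,6)·0.39^6·0.61^2 = 28·0.00351874·0.3721 = 0.0366611] × [0.114683] = 0.00420442
  p_B = [C(8,6)·0.86^6·0.14^2 = 28·0.404567·0.0196 = 0.222026] × [0.0722877] = 0.0160498
Multiply by the mixture weights:
  w_A·p_A = 0.87 × 0.00420442 = 0.00365784
  w_B·p_B = 0.13 × 0.0160498 = 0.00208647
Normaliser: 0.00365784 + 0.00208647 = 0.00574432
So the posterior for Coin type A is 0.00365784 / 0.00574432 ≈ 0.6368.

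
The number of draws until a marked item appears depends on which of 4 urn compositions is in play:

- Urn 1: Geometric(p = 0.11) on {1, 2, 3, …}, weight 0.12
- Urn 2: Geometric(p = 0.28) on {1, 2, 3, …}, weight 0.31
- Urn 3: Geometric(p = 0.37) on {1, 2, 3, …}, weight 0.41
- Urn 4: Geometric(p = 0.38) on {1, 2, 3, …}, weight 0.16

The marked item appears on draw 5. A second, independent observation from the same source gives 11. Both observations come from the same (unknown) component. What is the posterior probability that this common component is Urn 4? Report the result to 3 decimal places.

0.044

The responsibility of component k is w_k f_k(x) divided by Σ_j w_j f_j(x).
Since both observations come from the same component, the likelihood for component k is f_k(x₁)·f_k(x₂).
  f_1 = [0.0690165] × [0.0342999] = 0.00236726
  f_2 = [0.0752468] × [0.0104829] = 0.000788807
  f_3 = [0.058286] × [0.00364424] = 0.000212408
  f_4 = [0.0561501] × [0.00318934] = 0.000179082
Unnormalised posteriors:
  w_1·f_1 = 0.12 × 0.00236726 = 0.000284071
  w_2·f_2 = 0.31 × 0.000788807 = 0.00024453
  w_3·f_3 = 0.41 × 0.000212408 = 8.70873e-05
  w_4·f_4 = 0.16 × 0.000179082 = 2.8653e-05
Marginal: 0.000284071 + 0.00024453 + 8.70873e-05 + 2.8653e-05 = 0.000644342
P(Urn 4 | data) ≈ 0.044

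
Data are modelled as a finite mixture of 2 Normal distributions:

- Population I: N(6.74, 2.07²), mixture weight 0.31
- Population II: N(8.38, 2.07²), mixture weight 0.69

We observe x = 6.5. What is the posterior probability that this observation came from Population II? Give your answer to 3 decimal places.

By Bayes' theorem, P(k | x) = w_k f_k(x) / Σ_j w_j f_j(x).
Evaluate each component's likelihood at the observed value:
  f_I = (1/(2.07·√(2π)))·exp(−(6.5−6.74)²/(2·2.07²)) = 0.192726·exp(-0.00672) = 0.191435
  f_II = (1/(2.07·√(2π)))·exp(−(6.5−8.38)²/(2·2.07²)) = 0.192726·exp(-0.41243) = 0.127593
Prior × likelihood for each component:
  w_I·f_I = 0.31 × 0.191435 = 0.0593448
  w_II·f_II = 0.69 × 0.127593 = 0.088039
Sum: 0.0593448 + 0.088039 = 0.147384
So the posterior for Population II is 0.088039 / 0.147384 ≈ 0.597.

0.597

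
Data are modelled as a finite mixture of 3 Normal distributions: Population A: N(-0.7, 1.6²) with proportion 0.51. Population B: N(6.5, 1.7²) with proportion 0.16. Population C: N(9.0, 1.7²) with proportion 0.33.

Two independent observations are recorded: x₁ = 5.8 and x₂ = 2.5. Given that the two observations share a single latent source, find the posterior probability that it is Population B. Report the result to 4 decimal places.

P(component k | x) = π_k·f_k(x) / marginal(x), where marginal(x) = Σ_j π_j·f_j(x).
Since both observations come from the same component, the likelihood for component k is f_k(x₁)·f_k(x₂).
  p_A = [6.50148e-05] × [0.0337444] = 2.19388e-06
  p_B = [0.215598] × [0.014732] = 0.00317618
  p_C = [0.0399074] × [0.000157001] = 6.26552e-06
Unnormalised posteriors:
  π_A·p_A = 0.51 × 2.19388e-06 = 1.11888e-06
  π_B·p_B = 0.16 × 0.00317618 = 0.000508189
  π_C·p_C = 0.33 × 6.26552e-06 = 2.06762e-06
Denominator: 1.11888e-06 + 0.000508189 + 2.06762e-06 = 0.000511376
So the posterior for Population B is 0.000508189 / 0.000511376 ≈ 0.9938.

0.9938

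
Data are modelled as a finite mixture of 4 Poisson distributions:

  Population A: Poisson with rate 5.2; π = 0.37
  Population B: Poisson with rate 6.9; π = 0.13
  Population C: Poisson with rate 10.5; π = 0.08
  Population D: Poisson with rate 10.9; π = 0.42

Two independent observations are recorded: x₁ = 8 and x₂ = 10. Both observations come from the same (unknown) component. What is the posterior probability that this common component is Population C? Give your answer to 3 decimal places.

By Bayes' theorem, P(k | x) = π_k f_k(x) / Σ_j π_j f_j(x).
Since both observations come from the same component, the likelihood for component k is f_k(x₁)·f_k(x₂).
  f_A = [e^(−5.2)·5.2^8/8! = 0.0731434] × [0.0219755] = 0.00160736
  f_B = [e^(−6.9)·6.9^8/8! = 0.128422] × [0.0679354] = 0.00872441
  f_C = [e^(−10.5)·10.5^8/8! = 0.100902] × [0.123606] = 0.0124721
  f_D = [e^(−10.9)·10.9^8/8! = 0.0912182] × [0.120418] = 0.0109843
Prior × likelihood for each component:
  π_A·f_A = 0.37 × 0.00160736 = 0.000594724
  π_B·f_B = 0.13 × 0.00872441 = 0.00113417
  π_C·f_C = 0.08 × 0.0124721 = 0.000997768
  π_D·f_D = 0.42 × 0.0109843 = 0.00461342
Marginal: 0.000594724 + 0.00113417 + 0.000997768 + 0.00461342 = 0.00734009
Responsibility of Population C: 0.000997768 / 0.00734009 ≈ 0.136

0.136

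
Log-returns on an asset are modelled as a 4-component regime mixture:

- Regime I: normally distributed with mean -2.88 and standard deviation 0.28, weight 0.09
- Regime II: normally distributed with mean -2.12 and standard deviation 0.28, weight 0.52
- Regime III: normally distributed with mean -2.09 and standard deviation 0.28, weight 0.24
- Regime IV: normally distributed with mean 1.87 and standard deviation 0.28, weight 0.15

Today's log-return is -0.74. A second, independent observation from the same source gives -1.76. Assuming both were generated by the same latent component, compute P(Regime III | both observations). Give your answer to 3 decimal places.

0.470

P(component k | x) = w_k·f_k(x) / marginal(x), where marginal(x) = Σ_j w_j·f_j(x).
Since both observations come from the same component, the likelihood for component k is f_k(x₁)·f_k(x₂).
  p_I = [(1/(0.28·√(2π)))·exp(−(-0.74−-2.88)²/(2·0.28²)) = 1.424794·exp(-29.20663) = 2.94763e-13] × [0.000477965] = 1.40886e-16
  p_II = [(1/(0.28·√(2π)))·exp(−(-0.74−-2.12)²/(2·0.28²)) = 1.424794·exp(-12.14541) = 7.56952e-06] × [0.62344] = 4.71914e-06
  p_III = [(1/(0.28·√(2π)))·exp(−(-0.74−-2.09)²/(2·0.28²)) = 1.424794·exp(-11.62309) = 1.27617e-05] × [0.711423] = 9.07899e-06
  p_IV = [(1/(0.28·√(2π)))·exp(−(-0.74−1.87)²/(2·0.28²)) = 1.424794·exp(-43.44452) = 1.93214e-19] × [4.5418e-37] = 8.7754e-56
Prior × likelihood for each component:
  w_I·p_I = 0.09 × 1.40886e-16 = 1.26798e-17
  w_II·p_II = 0.52 × 4.71914e-06 = 2.45395e-06
  w_III·p_III = 0.24 × 9.07899e-06 = 2.17896e-06
  w_IV·p_IV = 0.15 × 8.7754e-56 = 1.31631e-56
Sum: 1.26798e-17 + 2.45395e-06 + 2.17896e-06 + 1.31631e-56 = 4.63291e-06
Responsibility of Regime III: 2.17896e-06 / 4.63291e-06 ≈ 0.470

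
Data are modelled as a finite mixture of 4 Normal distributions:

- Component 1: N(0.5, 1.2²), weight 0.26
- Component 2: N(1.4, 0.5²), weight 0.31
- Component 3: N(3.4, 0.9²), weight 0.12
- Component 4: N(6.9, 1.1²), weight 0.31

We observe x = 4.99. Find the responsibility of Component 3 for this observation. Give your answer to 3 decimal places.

Posterior ∝ prior × likelihood, so P(k | x) ∝ w_k f_k(x); normalise over all components.
Evaluate each component's likelihood at the observed value:
  p_1 = 0.000303146
  p_2 = 5.09893e-12
  p_3 = 0.0930951
  p_4 = 0.0803207
Weight by the priors:
  w_1·p_1 = 0.26 × 0.000303146 = 7.88181e-05
  w_2·p_2 = 0.31 × 5.09893e-12 = 1.58067e-12
  w_3·p_3 = 0.12 × 0.0930951 = 0.0111714
  w_4·p_4 = 0.31 × 0.0803207 = 0.0248994
Sum: 7.88181e-05 + 1.58067e-12 + 0.0111714 + 0.0248994 = 0.0361496
Responsibility of Component 3: 0.0111714 / 0.0361496 ≈ 0.309

0.309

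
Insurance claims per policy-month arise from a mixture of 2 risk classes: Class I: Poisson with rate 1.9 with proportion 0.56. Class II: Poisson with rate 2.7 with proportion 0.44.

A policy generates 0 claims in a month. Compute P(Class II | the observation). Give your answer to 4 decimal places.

By Bayes' theorem, P(k | x) = P(Z=k) f_k(x) / Σ_j P(Z=j) f_j(x).
Evaluate each component's likelihood at the observed value:
  L_I = e^(−1.9)·1.9^0/0! = 0.149569
  L_II = e^(−2.7)·2.7^0/0! = 0.0672055
Prior × likelihood for each component:
  P(Z=I)·L_I = 0.56 × 0.149569 = 0.0837584
  P(Z=II)·L_II = 0.44 × 0.0672055 = 0.0295704
Denominator: 0.0837584 + 0.0295704 = 0.113329
So the posterior for Class II is 0.0295704 / 0.113329 ≈ 0.2609.

0.2609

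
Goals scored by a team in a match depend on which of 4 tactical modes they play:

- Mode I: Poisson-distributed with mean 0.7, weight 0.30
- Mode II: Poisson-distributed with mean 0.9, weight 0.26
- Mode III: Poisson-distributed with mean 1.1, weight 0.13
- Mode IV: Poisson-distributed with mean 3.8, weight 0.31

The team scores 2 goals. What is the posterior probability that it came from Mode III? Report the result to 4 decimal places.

Posterior ∝ prior × likelihood, so P(k | x) ∝ π_k f_k(x); normalise over all components.
Poisson probabilities:
  p_I = 0.121663
  p_II = 0.164661
  p_III = 0.201387
  p_IV = 0.161517
Prior × likelihood for each component:
  π_I·p_I = 0.30 × 0.121663 = 0.036499
  π_II·p_II = 0.26 × 0.164661 = 0.0428118
  π_III·p_III = 0.13 × 0.201387 = 0.0261803
  π_IV·p_IV = 0.31 × 0.161517 = 0.0500703
Sum: 0.036499 + 0.0428118 + 0.0261803 + 0.0500703 = 0.155561
So the posterior for Mode III is 0.0261803 / 0.155561 ≈ 0.1683.

0.1683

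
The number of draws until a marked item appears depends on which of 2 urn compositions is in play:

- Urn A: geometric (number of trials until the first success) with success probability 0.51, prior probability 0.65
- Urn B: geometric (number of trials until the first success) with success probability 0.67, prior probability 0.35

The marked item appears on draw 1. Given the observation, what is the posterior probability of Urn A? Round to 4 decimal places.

0.5857

Apply Bayes' rule: the posterior for each component is proportional to its prior times its likelihood at x.
Evaluate each component's likelihood at the observed value:
  f_A = 0.51
  f_B = 0.67
Unnormalised posteriors:
  w_A·f_A = 0.65 × 0.51 = 0.3315
  w_B·f_B = 0.35 × 0.67 = 0.2345
Normaliser: 0.3315 + 0.2345 = 0.566
P(Urn A | x) = 0.3315 / 0.566 ≈ 0.5857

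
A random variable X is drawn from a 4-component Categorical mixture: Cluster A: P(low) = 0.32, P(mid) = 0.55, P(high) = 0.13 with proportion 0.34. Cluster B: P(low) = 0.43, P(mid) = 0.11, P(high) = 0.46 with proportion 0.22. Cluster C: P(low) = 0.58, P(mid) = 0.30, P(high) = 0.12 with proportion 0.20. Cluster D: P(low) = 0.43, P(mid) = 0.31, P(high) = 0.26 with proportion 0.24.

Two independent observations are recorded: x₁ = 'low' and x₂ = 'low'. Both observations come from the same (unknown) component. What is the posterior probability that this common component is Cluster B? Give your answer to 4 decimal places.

0.2174

The responsibility of component k is π_k f_k(x) divided by Σ_j π_j f_j(x).
Since both observations come from the same component, the likelihood for component k is f_k(x₁)·f_k(x₂).
  L_A = [0.32] × [0.32] = 0.1024
  L_B = [0.43] × [0.43] = 0.1849
  L_C = [0.58] × [0.58] = 0.3364
  L_D = [0.43] × [0.43] = 0.1849
Weight by the priors:
  π_A·L_A = 0.34 × 0.1024 = 0.034816
  π_B·L_B = 0.22 × 0.1849 = 0.040678
  π_C·L_C = 0.20 × 0.3364 = 0.06728
  π_D·L_D = 0.24 × 0.1849 = 0.044376
Denominator: 0.034816 + 0.040678 + 0.06728 + 0.044376 = 0.18715
Responsibility of Cluster B: 0.040678 / 0.18715 ≈ 0.2174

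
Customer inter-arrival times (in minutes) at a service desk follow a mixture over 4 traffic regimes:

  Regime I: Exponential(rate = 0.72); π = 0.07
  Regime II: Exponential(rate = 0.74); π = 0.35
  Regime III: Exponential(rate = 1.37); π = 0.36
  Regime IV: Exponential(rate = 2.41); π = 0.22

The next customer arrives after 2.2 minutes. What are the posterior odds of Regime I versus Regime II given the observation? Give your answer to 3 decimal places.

Since P(k|x) ∝ P(Z=k) f_k(x), the posterior odds are P(Z=i) f_i(x) / (P(Z=j) f_j(x)).
Component likelihoods at x = 2.2 minutes:
  f_I = 0.72·e^(−0.72·2.2) = 0.72·e^(−1.5840) = 0.14771
  f_II = 0.74·e^(−0.74·2.2) = 0.74·e^(−1.6280) = 0.145278
  f_III = 1.37·e^(−1.37·2.2) = 1.37·e^(−3.0140) = 0.06726
  f_IV = 2.41·e^(−2.41·2.2) = 2.41·e^(−5.3020) = 0.0120057
0.0103397 / 0.0508474 ≈ 0.203

0.203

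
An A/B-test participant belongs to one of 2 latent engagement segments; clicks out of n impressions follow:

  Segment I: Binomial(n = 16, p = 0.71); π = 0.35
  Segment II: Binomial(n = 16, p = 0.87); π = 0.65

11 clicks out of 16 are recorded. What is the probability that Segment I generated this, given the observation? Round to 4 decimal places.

By Bayes' theorem, P(k | x) = π_k f_k(x) / Σ_j π_j f_j(x).
Evaluate each component's likelihood at the observed value:
  f_I = 0.207069
  f_II = 0.0350519
Multiply by the mixture weights:
  π_I·f_I = 0.35 × 0.207069 = 0.072474
  π_II·f_II = 0.65 × 0.0350519 = 0.0227837
Sum: 0.072474 + 0.0227837 = 0.0952578
Responsibility of Segment I: 0.072474 / 0.0952578 ≈ 0.7608

0.7608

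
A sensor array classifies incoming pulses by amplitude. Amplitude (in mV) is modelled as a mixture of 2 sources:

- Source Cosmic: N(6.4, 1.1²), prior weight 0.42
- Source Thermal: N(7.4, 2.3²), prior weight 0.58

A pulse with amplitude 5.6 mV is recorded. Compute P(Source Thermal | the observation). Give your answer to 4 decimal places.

0.3878

The responsibility of component k is π_k f_k(x) divided by Σ_j π_j f_j(x).
Evaluate each component's likelihood at the observed value:
  L_Cosmic = (1/(1.1·√(2π)))·exp(−(5.6−6.4)²/(2·1.1²)) = 0.362675·exp(-0.26446) = 0.278396
  L_Thermal = (1/(2.3·√(2π)))·exp(−(5.6−7.4)²/(2·2.3²)) = 0.173453·exp(-0.30624) = 0.127698
Unnormalised posteriors:
  π_Cosmic·L_Cosmic = 0.42 × 0.278396 = 0.116926
  π_Thermal·L_Thermal = 0.58 × 0.127698 = 0.0740649
Normaliser: 0.116926 + 0.0740649 = 0.190991
P(Source Thermal | 5.6 mV) ≈ 0.3878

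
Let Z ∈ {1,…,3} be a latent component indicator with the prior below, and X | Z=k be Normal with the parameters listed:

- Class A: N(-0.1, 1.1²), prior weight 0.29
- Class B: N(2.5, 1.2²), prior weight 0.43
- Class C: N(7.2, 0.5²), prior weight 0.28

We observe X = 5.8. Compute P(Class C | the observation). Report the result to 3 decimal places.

Apply Bayes' rule: the posterior for each component is proportional to its prior times its likelihood at x.
Component likelihoods at x = 5.8:
  p_A = (1/(1.1·√(2π)))·exp(−(5.8−-0.1)²/(2·1.1²)) = 0.362675·exp(-14.38430) = 2.05351e-07
  p_B = (1/(1.2·√(2π)))·exp(−(5.8−2.5)²/(2·1.2²)) = 0.332452·exp(-3.78125) = 0.00757797
  p_C = (1/(0.5·√(2π)))·exp(−(5.8−7.2)²/(2·0.5²)) = 0.797885·exp(-3.92000) = 0.0158309
Weight by the priors:
  P(Z=A)·p_A = 0.29 × 2.05351e-07 = 5.95517e-08
  P(Z=B)·p_B = 0.43 × 0.00757797 = 0.00325853
  P(Z=C)·p_C = 0.28 × 0.0158309 = 0.00443265
Normaliser: 5.95517e-08 + 0.00325853 + 0.00443265 = 0.00769124
So the posterior for Class C is 0.00443265 / 0.00769124 ≈ 0.576.

0.576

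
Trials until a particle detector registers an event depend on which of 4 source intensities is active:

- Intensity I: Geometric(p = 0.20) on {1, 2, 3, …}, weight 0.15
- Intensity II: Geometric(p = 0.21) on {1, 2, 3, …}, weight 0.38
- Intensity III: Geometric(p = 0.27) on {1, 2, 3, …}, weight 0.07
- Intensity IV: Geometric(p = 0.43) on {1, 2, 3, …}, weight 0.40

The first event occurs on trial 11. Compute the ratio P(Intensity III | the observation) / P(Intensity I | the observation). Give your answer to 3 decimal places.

The posterior odds equal the prior odds times the likelihood ratio: (P(Z=i)/P(Z=j))·(f_i(x)/f_j(x)).
Evaluate each component's likelihood at the observed value:
  p_I = 0.0214748
  p_II = 0.0198834
  p_III = 0.0116036
  p_IV = 0.00155674
Posterior odds = (P(Z=III)·p_III) / (P(Z=I)·p_I) = (0.07·0.0116036) / (0.15·0.0214748) = 0.000812251 / 0.00322123 ≈ 0.252

0.252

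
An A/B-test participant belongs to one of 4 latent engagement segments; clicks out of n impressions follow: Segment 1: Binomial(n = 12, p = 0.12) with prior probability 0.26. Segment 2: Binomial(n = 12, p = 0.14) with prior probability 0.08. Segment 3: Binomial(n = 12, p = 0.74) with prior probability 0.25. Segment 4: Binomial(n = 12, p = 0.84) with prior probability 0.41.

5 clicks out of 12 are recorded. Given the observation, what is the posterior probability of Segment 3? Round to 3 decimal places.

Apply Bayes' rule: the posterior for each component is proportional to its prior times its likelihood at x.
Binomial probabilities:
  f_1 = C(12,5)·0.12^5·0.88^7 = 792·2.48832e-05·0.408676 = 0.00805397
  f_2 = C(12,5)·0.14^5·0.86^7 = 792·5.37824e-05·0.347928 = 0.0148202
  f_3 = C(12,5)·0.74^5·0.26^7 = 792·0.221901·8.03181e-05 = 0.0141155
  f_4 = C(12,5)·0.84^5·0.16^7 = 792·0.418212·2.68435e-06 = 0.000889122
Prior × likelihood for each component:
  π_1·f_1 = 0.26 × 0.00805397 = 0.00209403
  π_2·f_2 = 0.08 × 0.0148202 = 0.00118562
  π_3·f_3 = 0.25 × 0.0141155 = 0.00352888
  π_4·f_4 = 0.41 × 0.000889122 = 0.00036454
Normaliser: 0.00209403 + 0.00118562 + 0.00352888 + 0.00036454 = 0.00717307
P(Segment 3 | the observation) ≈ 0.492

0.492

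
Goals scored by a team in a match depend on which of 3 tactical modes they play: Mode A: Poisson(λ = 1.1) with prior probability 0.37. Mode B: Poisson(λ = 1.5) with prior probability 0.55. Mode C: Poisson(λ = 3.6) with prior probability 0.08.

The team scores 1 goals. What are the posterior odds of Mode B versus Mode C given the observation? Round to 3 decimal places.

Since P(k|x) ∝ P(Z=k) f_k(x), the posterior odds are P(Z=i) f_i(x) / (P(Z=j) f_j(x)).
Evaluate each component's likelihood at the observed value:
  L_A = e^(−1.1)·1.1^1/1! = 0.366158
  L_B = e^(−1.5)·1.5^1/1! = 0.334695
  L_C = e^(−3.6)·3.6^1/1! = 0.0983654
Posterior odds = (P(Z=B)·L_B) / (P(Z=C)·L_C) = (0.55·0.334695) / (0.08·0.0983654) = 0.184082 / 0.00786923 ≈ 23.393

23.393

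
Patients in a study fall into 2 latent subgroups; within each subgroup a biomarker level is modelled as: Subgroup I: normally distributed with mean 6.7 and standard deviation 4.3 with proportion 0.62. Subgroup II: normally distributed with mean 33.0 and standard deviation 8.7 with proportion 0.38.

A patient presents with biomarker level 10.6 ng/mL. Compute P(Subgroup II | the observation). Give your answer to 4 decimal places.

0.0163

By Bayes' theorem, P(k | x) = π_k f_k(x) / Σ_j π_j f_j(x).
Normal densities:
  p_I = (1/(4.3·√(2π)))·exp(−(10.6−6.7)²/(2·4.3²)) = 0.092777·exp(-0.41130) = 0.0614915
  p_II = (1/(8.7·√(2π)))·exp(−(10.6−33.0)²/(2·8.7²)) = 0.045855·exp(-3.31457) = 0.00166683
Unnormalised posteriors:
  π_I·p_I = 0.62 × 0.0614915 = 0.0381247
  π_II·p_II = 0.38 × 0.00166683 = 0.000633394
Denominator: 0.0381247 + 0.000633394 = 0.0387581
P(Subgroup II | x) ≈ 0.0163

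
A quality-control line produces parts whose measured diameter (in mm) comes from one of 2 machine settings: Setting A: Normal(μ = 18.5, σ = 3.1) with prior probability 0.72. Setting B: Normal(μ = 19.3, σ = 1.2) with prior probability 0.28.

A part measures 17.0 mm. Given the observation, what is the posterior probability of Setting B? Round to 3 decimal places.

Apply Bayes' rule: the posterior for each component is proportional to its prior times its likelihood at x.
Component likelihoods at x = 17.0 mm:
  L_A = 0.114474
  L_B = 0.0529681
Weight by the priors:
  P(Z=A)·L_A = 0.72 × 0.114474 = 0.0824214
  P(Z=B)·L_B = 0.28 × 0.0529681 = 0.0148311
Sum: 0.0824214 + 0.0148311 = 0.0972525
P(Setting B | the observation) = 0.0148311 / 0.0972525 ≈ 0.153

0.153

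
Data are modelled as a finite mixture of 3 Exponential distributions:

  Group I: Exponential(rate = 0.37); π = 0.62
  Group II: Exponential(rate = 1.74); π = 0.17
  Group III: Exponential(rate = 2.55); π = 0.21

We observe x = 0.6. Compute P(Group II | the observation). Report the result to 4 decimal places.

By Bayes' theorem, P(k | x) = w_k f_k(x) / Σ_j w_j f_j(x).
Component likelihoods at x = 0.6:
  p_I = 0.37·e^(−0.37·0.6) = 0.37·e^(−0.2220) = 0.296339
  p_II = 1.74·e^(−1.74·0.6) = 1.74·e^(−1.0440) = 0.612556
  p_III = 2.55·e^(−2.55·0.6) = 2.55·e^(−1.5300) = 0.552166
Multiply by the mixture weights:
  w_I·p_I = 0.62 × 0.296339 = 0.18373
  w_II·p_II = 0.17 × 0.612556 = 0.104135
  w_III·p_III = 0.21 × 0.552166 = 0.115955
Normaliser: 0.18373 + 0.104135 + 0.115955 = 0.403819
P(Group II | x) ≈ 0.2579

0.2579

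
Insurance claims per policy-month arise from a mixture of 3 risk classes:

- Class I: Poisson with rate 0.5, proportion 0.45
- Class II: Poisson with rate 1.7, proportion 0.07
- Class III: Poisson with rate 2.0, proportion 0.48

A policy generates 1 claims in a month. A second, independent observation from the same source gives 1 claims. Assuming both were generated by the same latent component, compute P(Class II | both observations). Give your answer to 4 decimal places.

P(component k | x) = π_k·f_k(x) / marginal(x), where marginal(x) = Σ_j π_j·f_j(x).
Since both observations come from the same component, the likelihood for component k is f_k(x₁)·f_k(x₂).
  f_I = [e^(−0.5)·0.5^1/1! = 0.303265] × [0.303265] = 0.0919699
  f_II = [e^(−1.7)·1.7^1/1! = 0.310562] × [0.310562] = 0.0964488
  f_III = [e^(−2.0)·2.0^1/1! = 0.270671] × [0.270671] = 0.0732626
Prior × likelihood for each component:
  π_I·f_I = 0.45 × 0.0919699 = 0.0413864
  π_II·f_II = 0.07 × 0.0964488 = 0.00675141
  π_III·f_III = 0.48 × 0.0732626 = 0.035166
Denominator: 0.0413864 + 0.00675141 + 0.035166 = 0.0833039
P(Class II | x₁, x₂) = 0.00675141 / 0.0833039 ≈ 0.0810

0.0810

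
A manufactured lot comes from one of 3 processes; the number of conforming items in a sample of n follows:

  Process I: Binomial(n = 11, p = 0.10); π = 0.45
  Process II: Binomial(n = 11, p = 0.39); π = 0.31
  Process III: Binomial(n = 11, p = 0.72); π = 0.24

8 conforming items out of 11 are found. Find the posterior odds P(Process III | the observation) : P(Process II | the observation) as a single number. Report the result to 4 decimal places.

Since P(k|x) ∝ w_k f_k(x), the posterior odds are w_i f_i(x) / (w_j f_j(x)).
Component likelihoods at x = 8 conforming items out of 11:
  L_I = 1.20285e-06
  L_II = 0.0200443
  L_III = 0.261588
Posterior odds = (w_III·L_III) / (w_II·L_II) = (0.24·0.261588) / (0.31·0.0200443) = 0.0627811 / 0.00621372 ≈ 10.1036

10.1036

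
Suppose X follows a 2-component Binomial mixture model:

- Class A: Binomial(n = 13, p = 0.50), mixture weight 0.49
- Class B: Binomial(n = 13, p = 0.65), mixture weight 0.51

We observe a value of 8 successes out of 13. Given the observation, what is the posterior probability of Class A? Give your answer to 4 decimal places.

0.4120

Apply Bayes' rule: the posterior for each component is proportional to its prior times its likelihood at x.
Component likelihoods at x = 8 successes out of 13:
  f_A = 0.157104
  f_B = 0.21539
Multiply by the mixture weights:
  π_A·f_A = 0.49 × 0.157104 = 0.0769812
  π_B·f_B = 0.51 × 0.21539 = 0.109849
Evidence: 0.0769812 + 0.109849 = 0.18683
So the posterior for Class A is 0.0769812 / 0.18683 ≈ 0.4120.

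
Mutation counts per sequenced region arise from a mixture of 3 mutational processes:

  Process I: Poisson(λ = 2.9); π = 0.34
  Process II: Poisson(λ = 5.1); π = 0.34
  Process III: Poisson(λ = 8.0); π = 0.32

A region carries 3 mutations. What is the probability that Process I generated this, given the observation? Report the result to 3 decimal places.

0.580

The responsibility of component k is P(Z=k) f_k(x) divided by Σ_j P(Z=j) f_j(x).
Evaluate each component's likelihood at the observed value:
  L_I = e^(−2.9)·2.9^3/3! = 0.22366
  L_II = e^(−5.1)·5.1^3/3! = 0.13479
  L_III = e^(−8.0)·8.0^3/3! = 0.0286261
Unnormalised posteriors:
  P(Z=I)·L_I = 0.34 × 0.22366 = 0.0760445
  P(Z=II)·L_II = 0.34 × 0.13479 = 0.0458286
  P(Z=III)·L_III = 0.32 × 0.0286261 = 0.00916037
Sum: 0.0760445 + 0.0458286 + 0.00916037 = 0.131033
P(Process I | the observation) = 0.0760445 / 0.131033 ≈ 0.580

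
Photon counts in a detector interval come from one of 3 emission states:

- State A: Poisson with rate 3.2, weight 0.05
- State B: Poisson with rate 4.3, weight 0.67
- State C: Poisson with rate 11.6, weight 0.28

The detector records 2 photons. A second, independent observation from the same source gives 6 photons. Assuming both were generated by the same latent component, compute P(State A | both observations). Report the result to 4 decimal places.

By Bayes' theorem, P(k | x) = π_k f_k(x) / Σ_j π_j f_j(x).
Since both observations come from the same component, the likelihood for component k is f_k(x₁)·f_k(x₂).
  L_A = [e^(−3.2)·3.2^2/2! = 0.208702] × [0.060789] = 0.0126868
  L_B = [e^(−4.3)·4.3^2/2! = 0.125441] × [0.119127] = 0.0149435
  L_C = [e^(−11.6)·11.6^2/2! = 0.000616694] × [0.031017] = 1.9128e-05
Prior × likelihood for each component:
  π_A·L_A = 0.05 × 0.0126868 = 0.000634341
  π_B·L_B = 0.67 × 0.0149435 = 0.0100122
  π_C·L_C = 0.28 × 1.9128e-05 = 5.35584e-06
Marginal: 0.000634341 + 0.0100122 + 5.35584e-06 = 0.0106518
Responsibility of State A: 0.000634341 / 0.0106518 ≈ 0.0596

0.0596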